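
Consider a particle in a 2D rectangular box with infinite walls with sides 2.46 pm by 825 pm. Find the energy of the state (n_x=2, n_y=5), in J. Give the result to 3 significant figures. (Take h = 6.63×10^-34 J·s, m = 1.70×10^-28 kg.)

For a 2D rectangular well E = (h²/8m)·Σ n_i²/L_i² = (6.63×10^-34)²/(8·1.70×10^-28) · [2²/(2.46 pm)² + 5²/(825 pm)²].
Evaluating gives E = 2.14×10^-16 J.

E = 2.14×10^-16 J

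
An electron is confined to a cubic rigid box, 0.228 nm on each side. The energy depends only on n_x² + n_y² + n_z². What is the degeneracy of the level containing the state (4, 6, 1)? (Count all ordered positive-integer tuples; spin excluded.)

The level has n_x² + n_y² + n_z² = 53. The ordered positive-integer solutions are (1, 4, 6), (1, 6, 4), (4, 1, 6), (4, 6, 1), (6, 1, 4), (6, 4, 1).
That gives 6 states.

degeneracy = 6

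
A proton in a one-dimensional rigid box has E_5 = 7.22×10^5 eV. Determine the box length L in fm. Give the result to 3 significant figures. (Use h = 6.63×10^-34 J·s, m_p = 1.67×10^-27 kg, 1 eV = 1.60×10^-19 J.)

L = 84.4 fm

From E_n = n²h²/(8m_pL²), L = n·h/√(8m_pE_n).
E_5 = 7.22×10^5 eV = 1.155×10^-13 J, so L = 5·6.63×10^-34/√(8·1.67×10^-27·1.155×10^-13) = 8.44×10^-14 m = 84.4 fm.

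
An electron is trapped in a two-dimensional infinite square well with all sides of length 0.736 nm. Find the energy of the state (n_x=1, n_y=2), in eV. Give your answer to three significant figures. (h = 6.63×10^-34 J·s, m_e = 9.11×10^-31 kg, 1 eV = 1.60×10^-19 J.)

E = 3.48 eV

For a 2D rectangular well E = (h²/8m_e)·Σ n_i²/L_i² = (6.63×10^-34)²/(8·9.11×10^-31) · [1²/(0.736 nm)² + 2²/(0.736 nm)²].
Evaluating gives E = 5.567×10^-19 J = 3.48 eV.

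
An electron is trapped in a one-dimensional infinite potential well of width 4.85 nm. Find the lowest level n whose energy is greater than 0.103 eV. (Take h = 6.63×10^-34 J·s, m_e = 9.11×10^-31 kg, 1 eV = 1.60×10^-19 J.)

n = 3

E_1 = h²/(8m_eL²) = 2.564×10^-21 J = 0.01603 eV.
Need n² > 0.103/0.01603 = 6.425, i.e. n > 2.535.
The smallest integer satisfying this is n = 3.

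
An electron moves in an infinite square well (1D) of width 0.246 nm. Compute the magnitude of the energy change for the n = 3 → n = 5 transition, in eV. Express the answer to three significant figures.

E_1 = h²/(8m_eL²) = 9.956×10^-19 J.
|ΔE| = |3² − 5²|·E_1 = 16·9.956×10^-19 J = 1.593×10^-17 J = 99.4 eV.

|ΔE| = 99.4 eV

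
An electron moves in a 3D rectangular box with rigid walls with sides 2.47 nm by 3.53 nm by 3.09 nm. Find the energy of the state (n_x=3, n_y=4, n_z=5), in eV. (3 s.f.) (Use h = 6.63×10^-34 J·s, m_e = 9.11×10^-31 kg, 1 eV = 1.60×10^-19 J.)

E = 2.03 eV

For a 3D rectangular well E = (h²/8m_e)·Σ n_i²/L_i² = (6.63×10^-34)²/(8·9.11×10^-31) · [3²/(2.47 nm)² + 4²/(3.53 nm)² + 5²/(3.09 nm)²].
Evaluating gives E = 3.243×10^-19 J = 2.03 eV.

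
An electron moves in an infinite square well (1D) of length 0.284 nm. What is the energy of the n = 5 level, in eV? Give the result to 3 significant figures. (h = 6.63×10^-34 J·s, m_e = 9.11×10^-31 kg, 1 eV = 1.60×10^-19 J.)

E_5 = 117 eV

For an infinite well E_n = n²h²/(8m_eL²), so E_1 = h²/(8m_eL²) = (6.63×10^-34)²/(8·9.11×10^-31·(2.84×10^-10 m)²) = 7.478×10^-19 J.
Then E_5 = 5²·E_1 = 25·7.478×10^-19 J = 1.870×10^-17 J.
Converting, E_5 = 1.870×10^-17 J / (1.60×10^-19 J/eV) = 117 eV.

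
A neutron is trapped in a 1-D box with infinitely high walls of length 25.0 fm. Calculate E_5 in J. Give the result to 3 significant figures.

For an infinite well E_n = n²h²/(8m_nL²), so E_1 = h²/(8m_nL²) = (6.626×10^-34)²/(8·1.675×10^-27·(2.50×10^-14 m)²) = 5.242×10^-14 J.
Then E_5 = 5²·E_1 = 25·5.242×10^-14 J = 1.31×10^-12 J.

E_5 = 1.31×10^-12 J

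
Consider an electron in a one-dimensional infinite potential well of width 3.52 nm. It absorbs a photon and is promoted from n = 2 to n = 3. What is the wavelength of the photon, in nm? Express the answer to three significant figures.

E_1 = h²/(8m_eL²) = 4.862×10^-21 J, so ΔE = (3² − 2²)E_1 = 2.431×10^-20 J.
λ = hc/ΔE = (6.626×10^-34·2.998×10^8)/2.431×10^-20 = 8.17×10^-6 m = 8.17×10^3 nm.

λ = 8.17×10^3 nm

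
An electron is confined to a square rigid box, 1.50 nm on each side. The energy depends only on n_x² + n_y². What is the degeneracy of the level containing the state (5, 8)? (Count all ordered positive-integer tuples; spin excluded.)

The level has n_x² + n_y² = 89. The ordered positive-integer solutions are (5, 8), (8, 5).
That gives 2 states.

degeneracy = 2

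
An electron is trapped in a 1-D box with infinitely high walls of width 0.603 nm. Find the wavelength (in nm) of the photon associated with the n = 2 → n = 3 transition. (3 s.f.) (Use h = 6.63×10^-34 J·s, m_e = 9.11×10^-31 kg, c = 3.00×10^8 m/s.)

λ = 240 nm

E_1 = h²/(8m_eL²) = 1.659×10^-19 J, so ΔE = (3² − 2²)E_1 = 8.295×10^-19 J.
λ = hc/ΔE = (6.63×10^-34·3.00×10^8)/8.295×10^-19 = 2.40×10^-7 m = 240 nm.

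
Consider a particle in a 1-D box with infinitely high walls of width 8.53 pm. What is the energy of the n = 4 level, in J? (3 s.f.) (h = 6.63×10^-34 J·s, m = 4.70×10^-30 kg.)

E_4 = 2.57×10^-15 J

For an infinite well E_n = n²h²/(8mL²), so E_1 = h²/(8mL²) = (6.63×10^-34)²/(8·4.70×10^-30·(8.53×10^-12 m)²) = 1.607×10^-16 J.
Then E_4 = 4²·E_1 = 16·1.607×10^-16 J = 2.57×10^-15 J.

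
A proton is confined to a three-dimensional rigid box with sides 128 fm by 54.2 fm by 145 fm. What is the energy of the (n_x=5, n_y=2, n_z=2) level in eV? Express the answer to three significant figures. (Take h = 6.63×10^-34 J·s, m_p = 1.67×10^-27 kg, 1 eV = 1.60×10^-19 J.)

For a 3D rectangular well E = (h²/8m_p)·Σ n_i²/L_i² = (6.63×10^-34)²/(8·1.67×10^-27) · [5²/(128 fm)² + 2²/(54.2 fm)² + 2²/(145 fm)²].
Evaluating gives E = 1.013×10^-13 J = 6.33×10^5 eV.

E = 6.33×10^5 eV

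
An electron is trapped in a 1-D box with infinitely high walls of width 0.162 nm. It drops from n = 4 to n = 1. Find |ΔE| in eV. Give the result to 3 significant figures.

|ΔE| = 215 eV

E_1 = h²/(8m_eL²) = 2.296×10^-18 J.
|ΔE| = |4² − 1²|·E_1 = 15·2.296×10^-18 J = 3.444×10^-17 J = 215 eV.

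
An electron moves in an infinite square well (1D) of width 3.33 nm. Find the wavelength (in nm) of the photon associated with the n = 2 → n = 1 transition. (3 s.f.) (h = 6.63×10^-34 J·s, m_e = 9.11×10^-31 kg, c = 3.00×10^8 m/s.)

E_1 = h²/(8m_eL²) = 5.439×10^-21 J, so ΔE = (2² − 1²)E_1 = 1.632×10^-20 J.
λ = hc/ΔE = (6.63×10^-34·3.00×10^8)/1.632×10^-20 = 1.22×10^-5 m = 1.22×10^4 nm.

λ = 1.22×10^4 nm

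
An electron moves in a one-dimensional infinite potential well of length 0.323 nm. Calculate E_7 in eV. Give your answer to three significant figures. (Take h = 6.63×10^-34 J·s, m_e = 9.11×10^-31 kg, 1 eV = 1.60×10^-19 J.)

For an infinite well E_n = n²h²/(8m_eL²), so E_1 = h²/(8m_eL²) = (6.63×10^-34)²/(8·9.11×10^-31·(3.23×10^-10 m)²) = 5.781×10^-19 J.
Then E_7 = 7²·E_1 = 49·5.781×10^-19 J = 2.833×10^-17 J.
Converting, E_7 = 2.833×10^-17 J / (1.60×10^-19 J/eV) = 177 eV.

E_7 = 177 eV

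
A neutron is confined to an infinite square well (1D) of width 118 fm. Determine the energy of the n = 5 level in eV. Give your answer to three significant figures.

For an infinite well E_n = n²h²/(8m_nL²), so E_1 = h²/(8m_nL²) = (6.626×10^-34)²/(8·1.675×10^-27·(1.18×10^-13 m)²) = 2.353×10^-15 J.
Then E_5 = 5²·E_1 = 25·2.353×10^-15 J = 5.883×10^-14 J.
Converting, E_5 = 5.883×10^-14 J / (1.602×10^-19 J/eV) = 3.67×10^5 eV.

E_5 = 3.67×10^5 eV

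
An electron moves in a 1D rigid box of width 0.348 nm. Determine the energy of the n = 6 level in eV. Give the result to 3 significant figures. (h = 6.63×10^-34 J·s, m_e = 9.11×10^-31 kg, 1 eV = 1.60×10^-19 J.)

E_6 = 112 eV

For an infinite well E_n = n²h²/(8m_eL²), so E_1 = h²/(8m_eL²) = (6.63×10^-34)²/(8·9.11×10^-31·(3.48×10^-10 m)²) = 4.980×10^-19 J.
Then E_6 = 6²·E_1 = 36·4.980×10^-19 J = 1.793×10^-17 J.
Converting, E_6 = 1.793×10^-17 J / (1.60×10^-19 J/eV) = 112 eV.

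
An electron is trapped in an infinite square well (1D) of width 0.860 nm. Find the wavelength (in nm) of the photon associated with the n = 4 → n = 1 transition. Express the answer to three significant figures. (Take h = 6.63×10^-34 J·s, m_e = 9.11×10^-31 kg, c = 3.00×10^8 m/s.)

E_1 = h²/(8m_eL²) = 8.155×10^-20 J, so ΔE = (4² − 1²)E_1 = 1.223×10^-18 J.
λ = hc/ΔE = (6.63×10^-34·3.00×10^8)/1.223×10^-18 = 1.63×10^-7 m = 163 nm.

λ = 163 nm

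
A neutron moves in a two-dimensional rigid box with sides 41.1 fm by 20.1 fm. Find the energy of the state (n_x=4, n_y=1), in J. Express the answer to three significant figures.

For a 2D rectangular well E = (h²/8m_n)·Σ n_i²/L_i² = (6.626×10^-34)²/(8·1.675×10^-27) · [4²/(41.1 fm)² + 1²/(20.1 fm)²].
Evaluating gives E = 3.91×10^-13 J.

E = 3.91×10^-13 J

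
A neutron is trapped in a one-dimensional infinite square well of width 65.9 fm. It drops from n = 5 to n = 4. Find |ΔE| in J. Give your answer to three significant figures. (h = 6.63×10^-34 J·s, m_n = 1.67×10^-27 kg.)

|ΔE| = 6.82×10^-14 J

E_1 = h²/(8m_nL²) = 7.576×10^-15 J.
|ΔE| = |5² − 4²|·E_1 = 9·7.576×10^-15 J = 6.82×10^-14 J.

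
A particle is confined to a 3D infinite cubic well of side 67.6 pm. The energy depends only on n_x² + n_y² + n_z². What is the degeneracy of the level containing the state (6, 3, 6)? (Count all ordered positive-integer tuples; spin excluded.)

degeneracy = 12

The level has n_x² + n_y² + n_z² = 81. The ordered positive-integer solutions are (1, 4, 8), (1, 8, 4), (3, 6, 6), (4, 1, 8), (4, 4, 7), (4, 7, 4), (4, 8, 1), (6, 3, 6), (6, 6, 3), (7, 4, 4), (8, 1, 4), (8, 4, 1).
That gives 12 states.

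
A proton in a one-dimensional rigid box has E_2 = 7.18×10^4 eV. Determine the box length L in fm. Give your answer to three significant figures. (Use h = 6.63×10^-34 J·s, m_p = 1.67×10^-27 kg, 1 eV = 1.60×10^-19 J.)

L = 107 fm

From E_n = n²h²/(8m_pL²), L = n·h/√(8m_pE_n).
E_2 = 7.18×10^4 eV = 1.149×10^-14 J, so L = 2·6.63×10^-34/√(8·1.67×10^-27·1.149×10^-14) = 1.07×10^-13 m = 107 fm.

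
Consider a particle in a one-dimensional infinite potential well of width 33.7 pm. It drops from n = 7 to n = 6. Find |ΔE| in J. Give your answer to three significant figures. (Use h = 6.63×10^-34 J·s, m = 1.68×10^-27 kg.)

|ΔE| = 3.74×10^-19 J

E_1 = h²/(8mL²) = 2.880×10^-20 J.
|ΔE| = |7² − 6²|·E_1 = 13·2.880×10^-20 J = 3.74×10^-19 J.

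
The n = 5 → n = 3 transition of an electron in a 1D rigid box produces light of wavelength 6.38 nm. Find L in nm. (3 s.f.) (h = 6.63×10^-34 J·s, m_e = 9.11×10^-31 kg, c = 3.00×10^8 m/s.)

L = 0.176 nm

The photon carries ΔE = hc/λ = 6.63×10^-34·3.00×10^8/6.38×10^-9 m = 3.118×10^-17 J.
Since ΔE = (5² − 3²)E_1, E_1 = 1.949×10^-18 J, and L = h/√(8m_eE_1) = 1.76×10^-10 m = 0.176 nm.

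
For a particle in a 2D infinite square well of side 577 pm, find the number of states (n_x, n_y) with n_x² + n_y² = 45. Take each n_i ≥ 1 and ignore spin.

degeneracy = 2

The level has n_x² + n_y² = 45. The ordered positive-integer solutions are (3, 6), (6, 3).
That gives 2 states.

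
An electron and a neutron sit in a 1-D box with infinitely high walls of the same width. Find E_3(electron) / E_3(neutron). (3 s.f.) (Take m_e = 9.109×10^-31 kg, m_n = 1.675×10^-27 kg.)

E_n ∝ 1/m at fixed n and L, so the ratio is m_n/m_e = 1.675×10^-27/9.109×10^-31 = 1.84×10^3.

1.84×10^3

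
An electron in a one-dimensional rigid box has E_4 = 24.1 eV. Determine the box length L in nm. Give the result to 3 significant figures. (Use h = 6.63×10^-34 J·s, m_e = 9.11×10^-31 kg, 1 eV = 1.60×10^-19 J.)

L = 0.500 nm

From E_n = n²h²/(8m_eL²), L = n·h/√(8m_eE_n).
E_4 = 24.1 eV = 3.856×10^-18 J, so L = 4·6.63×10^-34/√(8·9.11×10^-31·3.856×10^-18) = 5.00×10^-10 m = 0.500 nm.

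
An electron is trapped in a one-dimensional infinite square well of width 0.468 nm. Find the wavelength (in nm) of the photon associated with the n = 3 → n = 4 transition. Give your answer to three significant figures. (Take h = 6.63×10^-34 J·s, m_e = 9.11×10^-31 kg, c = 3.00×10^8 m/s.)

E_1 = h²/(8m_eL²) = 2.754×10^-19 J, so ΔE = (4² − 3²)E_1 = 1.928×10^-18 J.
λ = hc/ΔE = (6.63×10^-34·3.00×10^8)/1.928×10^-18 = 1.03×10^-7 m = 103 nm.

λ = 103 nm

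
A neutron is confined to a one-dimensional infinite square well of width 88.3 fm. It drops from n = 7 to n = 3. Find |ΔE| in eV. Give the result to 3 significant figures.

|ΔE| = 1.05×10^6 eV

E_1 = h²/(8m_nL²) = 4.202×10^-15 J.
|ΔE| = |7² − 3²|·E_1 = 40·4.202×10^-15 J = 1.681×10^-13 J = 1.05×10^6 eV.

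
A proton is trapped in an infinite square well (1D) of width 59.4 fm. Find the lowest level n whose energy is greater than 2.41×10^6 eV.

E_1 = h²/(8m_pL²) = 9.297×10^-15 J = 5.803×10^4 eV.
Need n² > 2.41×10^6/5.803×10^4 = 41.53, i.e. n > 6.444.
The smallest integer satisfying this is n = 7.

n = 7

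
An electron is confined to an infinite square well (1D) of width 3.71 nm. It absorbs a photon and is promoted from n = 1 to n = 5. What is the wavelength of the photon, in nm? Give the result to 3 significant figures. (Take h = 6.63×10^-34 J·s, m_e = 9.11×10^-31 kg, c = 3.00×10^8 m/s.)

λ = 1.89×10^3 nm

E_1 = h²/(8m_eL²) = 4.382×10^-21 J, so ΔE = (5² − 1²)E_1 = 1.052×10^-19 J.
λ = hc/ΔE = (6.63×10^-34·3.00×10^8)/1.052×10^-19 = 1.89×10^-6 m = 1.89×10^3 nm.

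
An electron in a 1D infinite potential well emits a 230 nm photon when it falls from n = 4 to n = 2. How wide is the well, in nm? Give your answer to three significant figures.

L = 0.915 nm

The photon carries ΔE = hc/λ = 6.626×10^-34·2.998×10^8/2.30×10^-7 m = 8.637×10^-19 J.
Since ΔE = (4² − 2²)E_1, E_1 = 7.197×10^-20 J, and L = h/√(8m_eE_1) = 9.15×10^-10 m = 0.915 nm.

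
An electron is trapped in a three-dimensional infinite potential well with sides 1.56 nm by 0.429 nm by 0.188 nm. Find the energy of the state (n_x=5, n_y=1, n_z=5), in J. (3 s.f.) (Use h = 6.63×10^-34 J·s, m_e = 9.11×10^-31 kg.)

For a 3D rectangular well E = (h²/8m_e)·Σ n_i²/L_i² = (6.63×10^-34)²/(8·9.11×10^-31) · [5²/(1.56 nm)² + 1²/(0.429 nm)² + 5²/(0.188 nm)²].
Evaluating gives E = 4.36×10^-17 J.

E = 4.36×10^-17 J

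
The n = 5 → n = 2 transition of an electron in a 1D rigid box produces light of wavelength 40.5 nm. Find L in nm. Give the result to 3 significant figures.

The photon carries ΔE = hc/λ = 6.626×10^-34·2.998×10^8/4.05×10^-8 m = 4.905×10^-18 J.
Since ΔE = (5² − 2²)E_1, E_1 = 2.336×10^-19 J, and L = h/√(8m_eE_1) = 5.08×10^-10 m = 0.508 nm.

L = 0.508 nm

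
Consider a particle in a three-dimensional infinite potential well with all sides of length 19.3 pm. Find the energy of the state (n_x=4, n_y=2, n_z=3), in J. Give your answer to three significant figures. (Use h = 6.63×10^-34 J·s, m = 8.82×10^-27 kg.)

E = 4.85×10^-19 J

For a 3D rectangular well E = (h²/8m)·Σ n_i²/L_i² = (6.63×10^-34)²/(8·8.82×10^-27) · [4²/(19.3 pm)² + 2²/(19.3 pm)² + 3²/(19.3 pm)²].
Evaluating gives E = 4.85×10^-19 J.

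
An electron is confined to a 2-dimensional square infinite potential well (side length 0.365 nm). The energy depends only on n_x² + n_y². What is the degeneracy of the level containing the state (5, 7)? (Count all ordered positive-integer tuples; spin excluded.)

The level has n_x² + n_y² = 74. The ordered positive-integer solutions are (5, 7), (7, 5).
That gives 2 states.

degeneracy = 2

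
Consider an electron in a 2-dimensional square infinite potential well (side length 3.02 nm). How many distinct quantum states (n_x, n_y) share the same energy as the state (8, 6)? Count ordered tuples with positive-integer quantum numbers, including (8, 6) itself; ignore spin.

The level has n_x² + n_y² = 100. The ordered positive-integer solutions are (6, 8), (8, 6).
That gives 2 states.

degeneracy = 2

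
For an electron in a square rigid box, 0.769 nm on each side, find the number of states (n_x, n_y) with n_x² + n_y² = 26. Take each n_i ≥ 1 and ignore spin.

degeneracy = 2

The level has n_x² + n_y² = 26. The ordered positive-integer solutions are (1, 5), (5, 1).
That gives 2 states.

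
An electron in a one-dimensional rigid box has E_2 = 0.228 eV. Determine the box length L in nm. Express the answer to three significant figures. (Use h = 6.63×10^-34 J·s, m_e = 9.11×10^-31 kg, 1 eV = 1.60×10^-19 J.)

L = 2.57 nm

From E_n = n²h²/(8m_eL²), L = n·h/√(8m_eE_n).
E_2 = 0.228 eV = 3.648×10^-20 J, so L = 2·6.63×10^-34/√(8·9.11×10^-31·3.648×10^-20) = 2.57×10^-9 m = 2.57 nm.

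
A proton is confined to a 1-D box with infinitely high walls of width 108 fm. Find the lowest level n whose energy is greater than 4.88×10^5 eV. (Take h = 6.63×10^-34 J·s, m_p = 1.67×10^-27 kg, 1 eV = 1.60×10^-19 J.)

n = 6

E_1 = h²/(8m_pL²) = 2.821×10^-15 J = 1.763×10^4 eV.
Need n² > 4.88×10^5/1.763×10^4 = 27.68, i.e. n > 5.261.
The smallest integer satisfying this is n = 6.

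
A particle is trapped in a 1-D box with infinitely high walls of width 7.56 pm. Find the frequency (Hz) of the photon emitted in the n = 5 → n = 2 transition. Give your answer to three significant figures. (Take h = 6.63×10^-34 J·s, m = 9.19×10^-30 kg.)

f = 3.31×10^18 Hz

E_1 = h²/(8mL²) = 1.046×10^-16 J and ΔE = (5² − 2²)E_1 = 2.197×10^-15 J.
f = ΔE/h = 2.197×10^-15/6.63×10^-34 = 3.31×10^18 Hz.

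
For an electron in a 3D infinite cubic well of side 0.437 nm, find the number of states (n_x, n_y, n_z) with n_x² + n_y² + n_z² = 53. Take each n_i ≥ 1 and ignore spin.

The level has n_x² + n_y² + n_z² = 53. The ordered positive-integer solutions are (1, 4, 6), (1, 6, 4), (4, 1, 6), (4, 6, 1), (6, 1, 4), (6, 4, 1).
That gives 6 states.

degeneracy = 6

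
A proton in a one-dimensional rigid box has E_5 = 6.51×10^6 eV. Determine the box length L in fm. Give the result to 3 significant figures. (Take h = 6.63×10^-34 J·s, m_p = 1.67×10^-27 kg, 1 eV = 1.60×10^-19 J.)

L = 28.1 fm

From E_n = n²h²/(8m_pL²), L = n·h/√(8m_pE_n).
E_5 = 6.51×10^6 eV = 1.042×10^-12 J, so L = 5·6.63×10^-34/√(8·1.67×10^-27·1.042×10^-12) = 2.81×10^-14 m = 28.1 fm.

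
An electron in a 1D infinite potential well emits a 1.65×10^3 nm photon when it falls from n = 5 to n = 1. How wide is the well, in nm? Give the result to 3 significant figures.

L = 3.47 nm

The photon carries ΔE = hc/λ = 6.626×10^-34·2.998×10^8/1.65×10^-6 m = 1.204×10^-19 J.
Since ΔE = (5² − 1²)E_1, E_1 = 5.017×10^-21 J, and L = h/√(8m_eE_1) = 3.47×10^-9 m = 3.47 nm.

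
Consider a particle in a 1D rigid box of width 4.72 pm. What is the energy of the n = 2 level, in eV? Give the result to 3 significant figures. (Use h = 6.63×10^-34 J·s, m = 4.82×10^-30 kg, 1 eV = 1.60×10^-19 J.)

E_2 = 1.28×10^4 eV

For an infinite well E_n = n²h²/(8mL²), so E_1 = h²/(8mL²) = (6.63×10^-34)²/(8·4.82×10^-30·(4.72×10^-12 m)²) = 5.117×10^-16 J.
Then E_2 = 2²·E_1 = 4·5.117×10^-16 J = 2.047×10^-15 J.
Converting, E_2 = 2.047×10^-15 J / (1.60×10^-19 J/eV) = 1.28×10^4 eV.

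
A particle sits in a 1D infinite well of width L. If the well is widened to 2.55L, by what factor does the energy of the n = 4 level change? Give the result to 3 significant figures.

E_n ∝ 1/L², so the energy scales by 1/2.55² = 0.154.

0.154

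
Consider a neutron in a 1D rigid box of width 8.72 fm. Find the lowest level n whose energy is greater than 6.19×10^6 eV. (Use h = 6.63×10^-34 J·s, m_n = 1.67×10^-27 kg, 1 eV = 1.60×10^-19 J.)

n = 2

E_1 = h²/(8m_nL²) = 4.327×10^-13 J = 2.704×10^6 eV.
Need n² > 6.19×10^6/2.704×10^6 = 2.289, i.e. n > 1.513.
The smallest integer satisfying this is n = 2.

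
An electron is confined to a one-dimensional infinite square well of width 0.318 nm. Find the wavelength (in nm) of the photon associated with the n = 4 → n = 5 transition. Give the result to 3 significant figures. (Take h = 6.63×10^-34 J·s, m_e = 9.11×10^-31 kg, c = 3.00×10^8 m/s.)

λ = 37.1 nm

E_1 = h²/(8m_eL²) = 5.964×10^-19 J, so ΔE = (5² − 4²)E_1 = 5.368×10^-18 J.
λ = hc/ΔE = (6.63×10^-34·3.00×10^8)/5.368×10^-18 = 3.71×10^-8 m = 37.1 nm.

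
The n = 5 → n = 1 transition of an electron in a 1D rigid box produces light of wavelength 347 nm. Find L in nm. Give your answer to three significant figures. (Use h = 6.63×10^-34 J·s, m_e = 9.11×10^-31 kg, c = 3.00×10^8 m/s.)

The photon carries ΔE = hc/λ = 6.63×10^-34·3.00×10^8/3.47×10^-7 m = 5.732×10^-19 J.
Since ΔE = (5² − 1²)E_1, E_1 = 2.388×10^-20 J, and L = h/√(8m_eE_1) = 1.59×10^-9 m = 1.59 nm.

L = 1.59 nm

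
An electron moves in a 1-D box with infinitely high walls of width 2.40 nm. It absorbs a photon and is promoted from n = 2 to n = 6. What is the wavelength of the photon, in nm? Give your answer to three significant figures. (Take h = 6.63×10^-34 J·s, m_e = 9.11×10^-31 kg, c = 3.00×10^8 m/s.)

λ = 594 nm

E_1 = h²/(8m_eL²) = 1.047×10^-20 J, so ΔE = (6² − 2²)E_1 = 3.350×10^-19 J.
λ = hc/ΔE = (6.63×10^-34·3.00×10^8)/3.350×10^-19 = 5.94×10^-7 m = 594 nm.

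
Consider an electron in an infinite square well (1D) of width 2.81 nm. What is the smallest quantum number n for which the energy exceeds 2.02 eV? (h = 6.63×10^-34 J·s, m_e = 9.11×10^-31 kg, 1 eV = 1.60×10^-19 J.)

n = 7

E_1 = h²/(8m_eL²) = 7.638×10^-21 J = 0.04774 eV.
Need n² > 2.02/0.04774 = 42.31, i.e. n > 6.505.
The smallest integer satisfying this is n = 7.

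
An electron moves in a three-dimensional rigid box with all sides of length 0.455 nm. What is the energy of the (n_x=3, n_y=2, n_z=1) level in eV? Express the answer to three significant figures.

For a 3D rectangular well E = (h²/8m_e)·Σ n_i²/L_i² = (6.626×10^-34)²/(8·9.109×10^-31) · [3²/(0.455 nm)² + 2²/(0.455 nm)² + 1²/(0.455 nm)²].
Evaluating gives E = 4.074×10^-18 J = 25.4 eV.

E = 25.4 eV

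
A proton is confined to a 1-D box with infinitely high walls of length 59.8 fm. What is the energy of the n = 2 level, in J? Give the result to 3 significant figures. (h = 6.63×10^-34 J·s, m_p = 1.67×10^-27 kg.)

E_2 = 3.68×10^-14 J

For an infinite well E_n = n²h²/(8m_pL²), so E_1 = h²/(8m_pL²) = (6.63×10^-34)²/(8·1.67×10^-27·(5.98×10^-14 m)²) = 9.201×10^-15 J.
Then E_2 = 2²·E_1 = 4·9.201×10^-15 J = 3.68×10^-14 J.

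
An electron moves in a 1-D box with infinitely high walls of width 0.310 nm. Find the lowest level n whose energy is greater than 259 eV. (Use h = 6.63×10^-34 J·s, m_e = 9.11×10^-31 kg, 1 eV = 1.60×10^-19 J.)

n = 9

E_1 = h²/(8m_eL²) = 6.276×10^-19 J = 3.923 eV.
Need n² > 259/3.923 = 66.02, i.e. n > 8.125.
The smallest integer satisfying this is n = 9.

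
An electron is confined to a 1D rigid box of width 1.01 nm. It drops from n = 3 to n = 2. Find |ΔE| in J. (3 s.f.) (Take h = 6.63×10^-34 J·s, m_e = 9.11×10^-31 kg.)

E_1 = h²/(8m_eL²) = 5.913×10^-20 J.
|ΔE| = |3² − 2²|·E_1 = 5·5.913×10^-20 J = 2.96×10^-19 J.

|ΔE| = 2.96×10^-19 J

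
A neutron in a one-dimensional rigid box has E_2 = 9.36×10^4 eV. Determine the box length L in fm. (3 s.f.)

L = 93.5 fm

From E_n = n²h²/(8m_nL²), L = n·h/√(8m_nE_n).
E_2 = 9.36×10^4 eV = 1.499×10^-14 J, so L = 2·6.626×10^-34/√(8·1.675×10^-27·1.499×10^-14) = 9.35×10^-14 m = 93.5 fm.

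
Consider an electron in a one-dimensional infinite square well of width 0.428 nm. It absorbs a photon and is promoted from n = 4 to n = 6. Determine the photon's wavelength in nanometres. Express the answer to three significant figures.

E_1 = h²/(8m_eL²) = 3.289×10^-19 J, so ΔE = (6² − 4²)E_1 = 6.578×10^-18 J.
λ = hc/ΔE = (6.626×10^-34·2.998×10^8)/6.578×10^-18 = 3.02×10^-8 m = 30.2 nm.

λ = 30.2 nm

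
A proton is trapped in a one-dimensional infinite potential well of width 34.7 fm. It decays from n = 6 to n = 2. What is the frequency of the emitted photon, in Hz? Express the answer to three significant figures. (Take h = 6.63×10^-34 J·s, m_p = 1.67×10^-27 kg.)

f = 1.32×10^21 Hz

E_1 = h²/(8m_pL²) = 2.733×10^-14 J and ΔE = (6² − 2²)E_1 = 8.746×10^-13 J.
f = ΔE/h = 8.746×10^-13/6.63×10^-34 = 1.32×10^21 Hz.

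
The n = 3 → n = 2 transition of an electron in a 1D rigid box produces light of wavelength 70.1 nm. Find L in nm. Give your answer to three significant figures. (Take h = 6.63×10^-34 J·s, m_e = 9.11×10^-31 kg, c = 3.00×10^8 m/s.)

The photon carries ΔE = hc/λ = 6.63×10^-34·3.00×10^8/7.01×10^-8 m = 2.837×10^-18 J.
Since ΔE = (3² − 2²)E_1, E_1 = 5.674×10^-19 J, and L = h/√(8m_eE_1) = 3.26×10^-10 m = 0.326 nm.

L = 0.326 nm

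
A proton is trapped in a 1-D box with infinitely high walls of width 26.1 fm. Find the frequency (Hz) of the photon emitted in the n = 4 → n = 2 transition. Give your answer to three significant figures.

f = 8.72×10^20 Hz

E_1 = h²/(8m_pL²) = 4.815×10^-14 J and ΔE = (4² − 2²)E_1 = 5.778×10^-13 J.
f = ΔE/h = 5.778×10^-13/6.626×10^-34 = 8.72×10^20 Hz.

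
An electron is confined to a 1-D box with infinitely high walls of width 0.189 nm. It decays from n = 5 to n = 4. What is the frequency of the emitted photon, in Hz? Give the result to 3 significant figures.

E_1 = h²/(8m_eL²) = 1.687×10^-18 J and ΔE = (5² − 4²)E_1 = 1.518×10^-17 J.
f = ΔE/h = 1.518×10^-17/6.626×10^-34 = 2.29×10^16 Hz.

f = 2.29×10^16 Hz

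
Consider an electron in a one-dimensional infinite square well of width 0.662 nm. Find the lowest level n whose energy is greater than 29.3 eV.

E_1 = h²/(8m_eL²) = 1.375×10^-19 J = 0.8583 eV.
Need n² > 29.3/0.8583 = 34.14, i.e. n > 5.843.
The smallest integer satisfying this is n = 6.

n = 6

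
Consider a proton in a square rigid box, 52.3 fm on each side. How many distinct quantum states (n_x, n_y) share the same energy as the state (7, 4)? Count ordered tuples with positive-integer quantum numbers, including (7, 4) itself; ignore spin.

degeneracy = 4

The level has n_x² + n_y² = 65. The ordered positive-integer solutions are (1, 8), (4, 7), (7, 4), (8, 1).
That gives 4 states.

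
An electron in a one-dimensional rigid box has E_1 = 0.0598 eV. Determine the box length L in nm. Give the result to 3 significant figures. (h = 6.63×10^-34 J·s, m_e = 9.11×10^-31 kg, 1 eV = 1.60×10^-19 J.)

L = 2.51 nm

From E_n = n²h²/(8m_eL²), L = n·h/√(8m_eE_n).
E_1 = 0.0598 eV = 9.568×10^-21 J, so L = 1·6.63×10^-34/√(8·9.11×10^-31·9.568×10^-21) = 2.51×10^-9 m = 2.51 nm.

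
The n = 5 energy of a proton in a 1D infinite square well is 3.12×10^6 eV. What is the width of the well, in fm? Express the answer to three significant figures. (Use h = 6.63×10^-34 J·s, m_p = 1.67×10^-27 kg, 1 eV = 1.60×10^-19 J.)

From E_n = n²h²/(8m_pL²), L = n·h/√(8m_pE_n).
E_5 = 3.12×10^6 eV = 4.992×10^-13 J, so L = 5·6.63×10^-34/√(8·1.67×10^-27·4.992×10^-13) = 4.06×10^-14 m = 40.6 fm.

L = 40.6 fm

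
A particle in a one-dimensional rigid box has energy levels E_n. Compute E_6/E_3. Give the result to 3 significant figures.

4.00

E_n ∝ n², so E_6/E_3 = 6²/3² = 36/9 = 4.00.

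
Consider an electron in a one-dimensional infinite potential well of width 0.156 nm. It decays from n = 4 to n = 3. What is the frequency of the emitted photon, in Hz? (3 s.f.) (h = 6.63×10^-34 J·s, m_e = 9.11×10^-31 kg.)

f = 2.62×10^16 Hz

E_1 = h²/(8m_eL²) = 2.478×10^-18 J and ΔE = (4² − 3²)E_1 = 1.735×10^-17 J.
f = ΔE/h = 1.735×10^-17/6.63×10^-34 = 2.62×10^16 Hz.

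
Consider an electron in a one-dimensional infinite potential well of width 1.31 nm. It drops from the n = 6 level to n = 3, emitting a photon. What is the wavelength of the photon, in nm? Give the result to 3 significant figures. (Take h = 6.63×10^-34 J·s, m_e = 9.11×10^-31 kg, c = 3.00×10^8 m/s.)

E_1 = h²/(8m_eL²) = 3.515×10^-20 J, so ΔE = (6² − 3²)E_1 = 9.490×10^-19 J.
λ = hc/ΔE = (6.63×10^-34·3.00×10^8)/9.490×10^-19 = 2.10×10^-7 m = 210 nm.

λ = 210 nm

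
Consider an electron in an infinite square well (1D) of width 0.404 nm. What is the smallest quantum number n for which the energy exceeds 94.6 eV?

E_1 = h²/(8m_eL²) = 3.691×10^-19 J = 2.304 eV.
Need n² > 94.6/2.304 = 41.06, i.e. n > 6.408.
The smallest integer satisfying this is n = 7.

n = 7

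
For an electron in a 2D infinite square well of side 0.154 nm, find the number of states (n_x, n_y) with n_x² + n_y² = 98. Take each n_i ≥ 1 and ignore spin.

degeneracy = 1

The level has n_x² + n_y² = 98. The ordered positive-integer solutions are (7, 7).
That gives 1 state.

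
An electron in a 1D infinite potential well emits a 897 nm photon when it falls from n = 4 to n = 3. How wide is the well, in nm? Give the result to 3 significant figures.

L = 1.38 nm

The photon carries ΔE = hc/λ = 6.626×10^-34·2.998×10^8/8.97×10^-7 m = 2.215×10^-19 J.
Since ΔE = (4² − 3²)E_1, E_1 = 3.164×10^-20 J, and L = h/√(8m_eE_1) = 1.38×10^-9 m = 1.38 nm.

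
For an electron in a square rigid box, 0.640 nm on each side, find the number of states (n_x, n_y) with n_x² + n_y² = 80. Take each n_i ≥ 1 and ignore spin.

degeneracy = 2

The level has n_x² + n_y² = 80. The ordered positive-integer solutions are (4, 8), (8, 4).
That gives 2 states.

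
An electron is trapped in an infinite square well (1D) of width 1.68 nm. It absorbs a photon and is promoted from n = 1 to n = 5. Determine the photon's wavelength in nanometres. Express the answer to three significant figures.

λ = 388 nm

E_1 = h²/(8m_eL²) = 2.135×10^-20 J, so ΔE = (5² − 1²)E_1 = 5.124×10^-19 J.
λ = hc/ΔE = (6.626×10^-34·2.998×10^8)/5.124×10^-19 = 3.88×10^-7 m = 388 nm.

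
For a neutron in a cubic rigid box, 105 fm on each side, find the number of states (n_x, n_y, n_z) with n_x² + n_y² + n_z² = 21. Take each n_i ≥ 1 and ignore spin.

The level has n_x² + n_y² + n_z² = 21. The ordered positive-integer solutions are (1, 2, 4), (1, 4, 2), (2, 1, 4), (2, 4, 1), (4, 1, 2), (4, 2, 1).
That gives 6 states.

degeneracy = 6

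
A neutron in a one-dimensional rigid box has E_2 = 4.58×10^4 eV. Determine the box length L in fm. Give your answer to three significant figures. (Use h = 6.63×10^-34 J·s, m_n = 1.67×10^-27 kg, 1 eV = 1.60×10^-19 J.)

L = 134 fm

From E_n = n²h²/(8m_nL²), L = n·h/√(8m_nE_n).
E_2 = 4.58×10^4 eV = 7.328×10^-15 J, so L = 2·6.63×10^-34/√(8·1.67×10^-27·7.328×10^-15) = 1.34×10^-13 m = 134 fm.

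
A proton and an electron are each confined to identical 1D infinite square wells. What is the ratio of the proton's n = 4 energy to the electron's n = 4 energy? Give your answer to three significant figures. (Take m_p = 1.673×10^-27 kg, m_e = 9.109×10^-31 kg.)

5.44×10^-4

E_n ∝ 1/m at fixed n and L, so the ratio is m_e/m_p = 9.109×10^-31/1.673×10^-27 = 5.44×10^-4.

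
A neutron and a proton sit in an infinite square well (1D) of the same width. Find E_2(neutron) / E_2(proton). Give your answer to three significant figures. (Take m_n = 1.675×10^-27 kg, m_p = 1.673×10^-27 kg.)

0.999

E_n ∝ 1/m at fixed n and L, so the ratio is m_p/m_n = 1.673×10^-27/1.675×10^-27 = 0.999.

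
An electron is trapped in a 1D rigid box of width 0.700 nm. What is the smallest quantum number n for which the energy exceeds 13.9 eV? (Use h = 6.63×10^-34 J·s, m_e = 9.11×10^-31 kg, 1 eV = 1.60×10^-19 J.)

n = 5

E_1 = h²/(8m_eL²) = 1.231×10^-19 J = 0.7694 eV.
Need n² > 13.9/0.7694 = 18.07, i.e. n > 4.251.
The smallest integer satisfying this is n = 5.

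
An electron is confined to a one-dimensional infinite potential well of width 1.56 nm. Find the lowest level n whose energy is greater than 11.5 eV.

n = 9

E_1 = h²/(8m_eL²) = 2.476×10^-20 J = 0.1546 eV.
Need n² > 11.5/0.1546 = 74.39, i.e. n > 8.625.
The smallest integer satisfying this is n = 9.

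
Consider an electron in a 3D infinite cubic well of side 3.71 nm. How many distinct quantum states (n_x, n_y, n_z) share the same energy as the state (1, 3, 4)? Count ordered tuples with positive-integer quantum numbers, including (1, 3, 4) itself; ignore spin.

The level has n_x² + n_y² + n_z² = 26. The ordered positive-integer solutions are (1, 3, 4), (1, 4, 3), (3, 1, 4), (3, 4, 1), (4, 1, 3), (4, 3, 1).
That gives 6 states.

degeneracy = 6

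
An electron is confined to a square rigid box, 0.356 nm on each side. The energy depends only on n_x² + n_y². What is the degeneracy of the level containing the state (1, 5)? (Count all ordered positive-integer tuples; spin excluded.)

degeneracy = 2

The level has n_x² + n_y² = 26. The ordered positive-integer solutions are (1, 5), (5, 1).
That gives 2 states.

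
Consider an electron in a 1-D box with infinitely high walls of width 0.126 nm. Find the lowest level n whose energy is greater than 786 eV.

E_1 = h²/(8m_eL²) = 3.795×10^-18 J = 23.69 eV.
Need n² > 786/23.69 = 33.18, i.e. n > 5.760.
The smallest integer satisfying this is n = 6.

n = 6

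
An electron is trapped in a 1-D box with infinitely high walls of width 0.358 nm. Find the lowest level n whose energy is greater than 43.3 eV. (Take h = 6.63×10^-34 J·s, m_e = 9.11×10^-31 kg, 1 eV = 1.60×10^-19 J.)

E_1 = h²/(8m_eL²) = 4.706×10^-19 J = 2.941 eV.
Need n² > 43.3/2.941 = 14.72, i.e. n > 3.837.
The smallest integer satisfying this is n = 4.

n = 4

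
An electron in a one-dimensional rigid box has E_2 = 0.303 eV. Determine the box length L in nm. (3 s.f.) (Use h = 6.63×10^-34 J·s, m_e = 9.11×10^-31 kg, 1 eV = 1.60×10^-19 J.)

From E_n = n²h²/(8m_eL²), L = n·h/√(8m_eE_n).
E_2 = 0.303 eV = 4.848×10^-20 J, so L = 2·6.63×10^-34/√(8·9.11×10^-31·4.848×10^-20) = 2.23×10^-9 m = 2.23 nm.

L = 2.23 nm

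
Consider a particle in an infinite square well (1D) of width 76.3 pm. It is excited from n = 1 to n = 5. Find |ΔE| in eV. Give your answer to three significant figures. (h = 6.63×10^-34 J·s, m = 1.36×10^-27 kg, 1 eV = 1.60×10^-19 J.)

|ΔE| = 1.04 eV

E_1 = h²/(8mL²) = 6.940×10^-21 J.
|ΔE| = |1² − 5²|·E_1 = 24·6.940×10^-21 J = 1.666×10^-19 J = 1.04 eV.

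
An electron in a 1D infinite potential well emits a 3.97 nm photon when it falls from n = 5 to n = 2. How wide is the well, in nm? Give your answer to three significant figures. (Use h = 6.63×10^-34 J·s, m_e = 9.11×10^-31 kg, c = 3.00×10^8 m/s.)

L = 0.159 nm

The photon carries ΔE = hc/λ = 6.63×10^-34·3.00×10^8/3.97×10^-9 m = 5.010×10^-17 J.
Since ΔE = (5² − 2²)E_1, E_1 = 2.386×10^-18 J, and L = h/√(8m_eE_1) = 1.59×10^-10 m = 0.159 nm.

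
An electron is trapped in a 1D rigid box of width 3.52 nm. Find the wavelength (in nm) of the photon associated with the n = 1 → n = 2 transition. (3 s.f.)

E_1 = h²/(8m_eL²) = 4.862×10^-21 J, so ΔE = (2² − 1²)E_1 = 1.459×10^-20 J.
λ = hc/ΔE = (6.626×10^-34·2.998×10^8)/1.459×10^-20 = 1.36×10^-5 m = 1.36×10^4 nm.

λ = 1.36×10^4 nm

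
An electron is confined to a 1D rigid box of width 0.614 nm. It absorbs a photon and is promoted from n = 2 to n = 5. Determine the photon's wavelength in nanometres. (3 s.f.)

λ = 59.2 nm

E_1 = h²/(8m_eL²) = 1.598×10^-19 J, so ΔE = (5² − 2²)E_1 = 3.356×10^-18 J.
λ = hc/ΔE = (6.626×10^-34·2.998×10^8)/3.356×10^-18 = 5.92×10^-8 m = 59.2 nm.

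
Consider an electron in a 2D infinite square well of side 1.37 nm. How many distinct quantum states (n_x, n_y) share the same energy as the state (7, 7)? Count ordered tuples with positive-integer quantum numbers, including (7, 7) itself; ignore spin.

degeneracy = 1

The level has n_x² + n_y² = 98. The ordered positive-integer solutions are (7, 7).
That gives 1 state.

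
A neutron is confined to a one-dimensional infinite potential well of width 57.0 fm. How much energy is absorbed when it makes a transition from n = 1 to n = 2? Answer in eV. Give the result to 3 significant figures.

|ΔE| = 1.89×10^5 eV

E_1 = h²/(8m_nL²) = 1.008×10^-14 J.
|ΔE| = |1² − 2²|·E_1 = 3·1.008×10^-14 J = 3.024×10^-14 J = 1.89×10^5 eV.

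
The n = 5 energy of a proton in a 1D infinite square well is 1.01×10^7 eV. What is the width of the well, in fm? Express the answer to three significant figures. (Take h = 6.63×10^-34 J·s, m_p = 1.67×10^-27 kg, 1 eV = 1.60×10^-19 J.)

From E_n = n²h²/(8m_pL²), L = n·h/√(8m_pE_n).
E_5 = 1.01×10^7 eV = 1.616×10^-12 J, so L = 5·6.63×10^-34/√(8·1.67×10^-27·1.616×10^-12) = 2.26×10^-14 m = 22.6 fm.

L = 22.6 fm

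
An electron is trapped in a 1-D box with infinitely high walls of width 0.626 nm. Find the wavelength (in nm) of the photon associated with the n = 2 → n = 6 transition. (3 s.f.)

E_1 = h²/(8m_eL²) = 1.537×10^-19 J, so ΔE = (6² − 2²)E_1 = 4.918×10^-18 J.
λ = hc/ΔE = (6.626×10^-34·2.998×10^8)/4.918×10^-18 = 4.04×10^-8 m = 40.4 nm.

λ = 40.4 nm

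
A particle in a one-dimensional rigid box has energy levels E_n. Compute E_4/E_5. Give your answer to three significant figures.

E_n ∝ n², so E_4/E_5 = 4²/5² = 16/25 = 0.640.

0.640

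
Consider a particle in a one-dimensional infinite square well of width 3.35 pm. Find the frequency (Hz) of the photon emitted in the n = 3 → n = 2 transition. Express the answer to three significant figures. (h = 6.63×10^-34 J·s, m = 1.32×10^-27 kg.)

E_1 = h²/(8mL²) = 3.709×10^-18 J and ΔE = (3² − 2²)E_1 = 1.855×10^-17 J.
f = ΔE/h = 1.855×10^-17/6.63×10^-34 = 2.80×10^16 Hz.

f = 2.80×10^16 Hz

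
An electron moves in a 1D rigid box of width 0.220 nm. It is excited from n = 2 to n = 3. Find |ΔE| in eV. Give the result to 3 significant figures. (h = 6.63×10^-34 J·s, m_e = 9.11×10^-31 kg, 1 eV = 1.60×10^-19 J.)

|ΔE| = 38.9 eV

E_1 = h²/(8m_eL²) = 1.246×10^-18 J.
|ΔE| = |2² − 3²|·E_1 = 5·1.246×10^-18 J = 6.230×10^-18 J = 38.9 eV.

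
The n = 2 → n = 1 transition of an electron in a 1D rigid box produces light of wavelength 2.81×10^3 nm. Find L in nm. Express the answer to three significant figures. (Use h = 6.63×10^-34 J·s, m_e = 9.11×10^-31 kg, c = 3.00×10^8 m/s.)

The photon carries ΔE = hc/λ = 6.63×10^-34·3.00×10^8/2.81×10^-6 m = 7.078×10^-20 J.
Since ΔE = (2² − 1²)E_1, E_1 = 2.359×10^-20 J, and L = h/√(8m_eE_1) = 1.60×10^-9 m = 1.60 nm.

L = 1.60 nm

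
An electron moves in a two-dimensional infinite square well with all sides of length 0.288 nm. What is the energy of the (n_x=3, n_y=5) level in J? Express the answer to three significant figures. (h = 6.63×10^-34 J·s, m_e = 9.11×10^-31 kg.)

For a 2D rectangular well E = (h²/8m_e)·Σ n_i²/L_i² = (6.63×10^-34)²/(8·9.11×10^-31) · [3²/(0.288 nm)² + 5²/(0.288 nm)²].
Evaluating gives E = 2.47×10^-17 J.

E = 2.47×10^-17 J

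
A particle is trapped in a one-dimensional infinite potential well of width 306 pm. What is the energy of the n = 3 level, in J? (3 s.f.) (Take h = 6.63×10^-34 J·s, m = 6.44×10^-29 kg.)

E_3 = 8.20×10^-20 J

For an infinite well E_n = n²h²/(8mL²), so E_1 = h²/(8mL²) = (6.63×10^-34)²/(8·6.44×10^-29·(3.06×10^-10 m)²) = 9.112×10^-21 J.
Then E_3 = 3²·E_1 = 9·9.112×10^-21 J = 8.20×10^-20 J.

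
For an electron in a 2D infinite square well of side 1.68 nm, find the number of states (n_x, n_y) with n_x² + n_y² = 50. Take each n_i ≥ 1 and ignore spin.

The level has n_x² + n_y² = 50. The ordered positive-integer solutions are (1, 7), (5, 5), (7, 1).
That gives 3 states.

degeneracy = 3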